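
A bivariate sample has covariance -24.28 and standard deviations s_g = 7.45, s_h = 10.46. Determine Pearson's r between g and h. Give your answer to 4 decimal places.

r = Cov(g,h) / (s_g · s_h) = -24.28 / (7.45 × 10.46)
  = -24.28 / 77.9270 ≈ -0.3116

-0.3116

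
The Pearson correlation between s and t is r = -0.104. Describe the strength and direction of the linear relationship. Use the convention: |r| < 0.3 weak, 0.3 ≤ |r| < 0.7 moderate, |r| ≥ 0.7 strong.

r = -0.104 < 0 so the relationship is negative.
|r| = 0.104, which falls in the weak range.

weak negative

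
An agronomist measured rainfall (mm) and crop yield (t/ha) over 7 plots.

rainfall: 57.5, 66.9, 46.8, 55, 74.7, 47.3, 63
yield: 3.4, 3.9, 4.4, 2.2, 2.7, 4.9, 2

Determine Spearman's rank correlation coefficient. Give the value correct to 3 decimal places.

-0.500

Rank rainfall: 4, 6, 1, 3, 7, 2, 5
Rank yield: 4, 5, 6, 2, 3, 7, 1
d = rank(rainfall) − rank(yield): 0, 1, -5, 1, 4, -5, 4; Σd² = 84
ρ = 1 − 6Σd² / [n(n²−1)] = 1 − 6×84 / (7×48) = 1 − 504/336 ≈ -0.500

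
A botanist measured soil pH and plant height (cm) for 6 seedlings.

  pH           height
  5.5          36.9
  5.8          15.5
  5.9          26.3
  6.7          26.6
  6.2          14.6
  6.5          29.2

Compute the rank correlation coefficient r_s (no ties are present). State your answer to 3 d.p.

-0.086

Rank pH: 1, 2, 3, 6, 4, 5
Rank height: 6, 2, 3, 4, 1, 5
d = rank(pH) − rank(height): -5, 0, 0, 2, 3, 0; Σd² = 38
ρ = 1 − 6Σd² / [n(n²−1)] = 1 − 6×38 / (6×35) = 1 − 228/210 ≈ -0.086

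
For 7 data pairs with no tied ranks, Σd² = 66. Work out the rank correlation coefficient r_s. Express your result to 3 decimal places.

ρ = 1 − 6Σd² / [n(n²−1)] = 1 − 6×66 / (7×48)
  = 1 − 396/336 = 1 − 1.1786 ≈ -0.179

-0.179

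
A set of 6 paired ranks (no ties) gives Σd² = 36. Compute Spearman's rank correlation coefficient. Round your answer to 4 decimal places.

-0.0286

ρ = 1 − 6Σd² / [n(n²−1)] = 1 − 6×36 / (6×35)
  = 1 − 216/210 = 1 − 1.02857 ≈ -0.0286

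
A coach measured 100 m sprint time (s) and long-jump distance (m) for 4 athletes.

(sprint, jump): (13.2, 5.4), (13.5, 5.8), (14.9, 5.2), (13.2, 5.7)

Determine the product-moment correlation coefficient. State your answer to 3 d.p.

n = 4, Σx = 54.8, Σy = 22.1, Σx² = 752.74, Σy² = 122.33, Σxy = 302.3
nΣxy − ΣxΣy = 1209.2 − 1211.08 = -1.88
nΣx² − (Σx)² = 3010.96 − 3003.04 = 7.92; nΣy² − (Σy)² = 489.32 − 488.41 = 0.91
r = -1.88 / √(7.92 × 0.91) = -1.88 / 2.6846 ≈ -0.700

-0.700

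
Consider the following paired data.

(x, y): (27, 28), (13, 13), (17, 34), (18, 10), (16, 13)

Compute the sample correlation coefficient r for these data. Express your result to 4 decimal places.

n = 5, Σx = 91, Σy = 98, Σx² = 1767, Σy² = 2378, Σxy = 1891
nΣxy − ΣxΣy = 9455 − 8918 = 537
nΣx² − (Σx)² = 8835 − 8281 = 554; nΣy² − (Σy)² = 11890 − 9604 = 2286
r = 537 / √(554 × 2286) = 537 / 1125.3639 ≈ 0.4772

0.4772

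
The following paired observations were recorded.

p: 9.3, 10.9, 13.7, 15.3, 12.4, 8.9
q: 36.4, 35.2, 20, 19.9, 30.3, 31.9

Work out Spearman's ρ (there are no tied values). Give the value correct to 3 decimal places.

-0.829

Rank p: 2, 3, 5, 6, 4, 1
Rank q: 6, 5, 2, 1, 3, 4
d = rank(p) − rank(q): -4, -2, 3, 5, 1, -3; Σd² = 64
ρ = 1 − 6Σd² / [n(n²−1)] = 1 − 6×64 / (6×35) = 1 − 384/210 ≈ -0.829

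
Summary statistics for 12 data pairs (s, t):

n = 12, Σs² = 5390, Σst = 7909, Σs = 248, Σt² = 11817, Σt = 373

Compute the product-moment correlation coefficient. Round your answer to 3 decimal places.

r = (nΣst − ΣsΣt) / √[(nΣs² − (Σs)²)(nΣt² − (Σt)²)]
Numerator: 12×7909 − 248×373 = 2404
Denominator: √[(64680 − 61504)(141804 − 139129)] = √[3176 × 2675] = 2914.7556
r = 2404 / 2914.7556 ≈ 0.825

0.825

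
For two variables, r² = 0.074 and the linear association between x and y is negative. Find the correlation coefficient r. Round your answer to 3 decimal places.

-0.272

|r| = √0.074 = 0.272
The association is negative, so r = −0.272.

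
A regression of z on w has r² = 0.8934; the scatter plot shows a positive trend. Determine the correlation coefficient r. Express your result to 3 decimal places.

0.945

|r| = √0.8934 = 0.945
The association is positive, so r = 0.945.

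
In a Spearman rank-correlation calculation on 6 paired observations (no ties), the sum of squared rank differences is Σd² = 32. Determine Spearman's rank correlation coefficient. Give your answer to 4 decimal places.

ρ = 1 − 6Σd² / [n(n²−1)] = 1 − 6×32 / (6×35)
  = 1 − 192/210 = 1 − 0.91429 ≈ 0.0857

0.0857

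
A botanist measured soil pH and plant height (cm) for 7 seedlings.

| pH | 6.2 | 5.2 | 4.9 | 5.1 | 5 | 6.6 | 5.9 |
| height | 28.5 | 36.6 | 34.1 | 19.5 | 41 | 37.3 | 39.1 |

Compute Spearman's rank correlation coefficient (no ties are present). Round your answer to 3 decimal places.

Rank pH: 6, 4, 1, 3, 2, 7, 5
Rank height: 2, 4, 3, 1, 7, 5, 6
d = rank(pH) − rank(height): 4, 0, -2, 2, -5, 2, -1; Σd² = 54
ρ = 1 − 6Σd² / [n(n²−1)] = 1 − 6×54 / (7×48) = 1 − 324/336 ≈ 0.036

0.036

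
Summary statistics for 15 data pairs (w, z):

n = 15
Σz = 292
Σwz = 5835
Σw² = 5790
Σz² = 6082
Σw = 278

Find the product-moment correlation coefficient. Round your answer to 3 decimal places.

r = (nΣwz − ΣwΣz) / √[(nΣw² − (Σw)²)(nΣz² − (Σz)²)]
Numerator: 15×5835 − 278×292 = 6349
Denominator: √[(86850 − 77284)(91230 − 85264)] = √[9566 × 5966] = 7554.5189
r = 6349 / 7554.5189 ≈ 0.840

0.840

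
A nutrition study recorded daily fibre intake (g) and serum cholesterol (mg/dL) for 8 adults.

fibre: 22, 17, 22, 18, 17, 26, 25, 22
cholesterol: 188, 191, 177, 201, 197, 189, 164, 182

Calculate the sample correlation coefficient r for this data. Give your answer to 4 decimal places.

-0.6749

n = 8, Σx = 169, Σy = 1489, Σx² = 3655, Σy² = 278105, Σxy = 31262
nΣxy − ΣxΣy = 250096 − 251641 = -1545
nΣx² − (Σx)² = 29240 − 28561 = 679; nΣy² − (Σy)² = 2224840 − 2217121 = 7719
r = -1545 / √(679 × 7719) = -1545 / 2289.3669 ≈ -0.6749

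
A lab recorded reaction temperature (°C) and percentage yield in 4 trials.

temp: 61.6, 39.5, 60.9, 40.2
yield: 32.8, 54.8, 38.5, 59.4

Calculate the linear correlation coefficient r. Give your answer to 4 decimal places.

-0.9724

n = 4, Σx = 202.2, Σy = 185.5, Σx² = 10679.66, Σy² = 9089.49, Σxy = 8917.61
nΣxy − ΣxΣy = 35670.44 − 37508.1 = -1837.66
nΣx² − (Σx)² = 42718.64 − 40884.84 = 1833.8; nΣy² − (Σy)² = 36357.96 − 34410.25 = 1947.71
r = -1837.66 / √(1833.8 × 1947.71) = -1837.66 / 1889.8970 ≈ -0.9724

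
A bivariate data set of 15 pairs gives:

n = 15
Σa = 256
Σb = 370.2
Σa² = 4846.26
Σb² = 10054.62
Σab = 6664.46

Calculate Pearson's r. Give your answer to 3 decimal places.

0.523

r = (nΣab − ΣaΣb) / √[(nΣa² − (Σa)²)(nΣb² − (Σb)²)]
Numerator: 15×6664.46 − 256×370.2 = 5195.7
Denominator: √[(72693.9 − 65536)(150819.3 − 137048.04)] = √[7157.9 × 13771.26] = 9928.4088
r = 5195.7 / 9928.4088 ≈ 0.523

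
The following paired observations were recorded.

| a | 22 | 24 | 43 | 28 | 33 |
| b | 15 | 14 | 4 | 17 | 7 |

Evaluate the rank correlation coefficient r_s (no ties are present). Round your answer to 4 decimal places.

Rank a: 1, 2, 5, 3, 4
Rank b: 4, 3, 1, 5, 2
d = rank(a) − rank(b): -3, -1, 4, -2, 2; Σd² = 34
ρ = 1 − 6Σd² / [n(n²−1)] = 1 − 6×34 / (5×24) = 1 − 204/120 ≈ -0.7000

-0.7000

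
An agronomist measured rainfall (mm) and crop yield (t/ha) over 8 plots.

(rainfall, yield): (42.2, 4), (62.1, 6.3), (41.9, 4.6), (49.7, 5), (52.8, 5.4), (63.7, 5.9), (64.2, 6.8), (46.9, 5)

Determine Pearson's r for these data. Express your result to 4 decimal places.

n = 8, Σx = 423.5, Σy = 43, Σx² = 23029.73, Σy² = 237.06, Σxy = 2333.28
nΣxy − ΣxΣy = 18666.24 − 18210.5 = 455.74
nΣx² − (Σx)² = 184237.84 − 179352.25 = 4885.59; nΣy² − (Σy)² = 1896.48 − 1849 = 47.48
r = 455.74 / √(4885.59 × 47.48) = 455.74 / 481.6304 ≈ 0.9462

0.9462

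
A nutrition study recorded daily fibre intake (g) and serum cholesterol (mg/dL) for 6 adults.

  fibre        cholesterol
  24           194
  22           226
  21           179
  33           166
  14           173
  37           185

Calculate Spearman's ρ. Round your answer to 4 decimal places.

Rank fibre: 4, 3, 2, 5, 1, 6
Rank cholesterol: 5, 6, 3, 1, 2, 4
d = rank(fibre) − rank(cholesterol): -1, -3, -1, 4, -1, 2; Σd² = 32
ρ = 1 − 6Σd² / [n(n²−1)] = 1 − 6×32 / (6×35) = 1 − 192/210 ≈ 0.0857

0.0857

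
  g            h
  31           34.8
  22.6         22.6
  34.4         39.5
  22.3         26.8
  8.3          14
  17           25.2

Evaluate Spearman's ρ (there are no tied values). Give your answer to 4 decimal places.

Rank g: 5, 4, 6, 3, 1, 2
Rank h: 5, 2, 6, 4, 1, 3
d = rank(g) − rank(h): 0, 2, 0, -1, 0, -1; Σd² = 6
ρ = 1 − 6Σd² / [n(n²−1)] = 1 − 6×6 / (6×35) = 1 − 36/210 ≈ 0.8286

0.8286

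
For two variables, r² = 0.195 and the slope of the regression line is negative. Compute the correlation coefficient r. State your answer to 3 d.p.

-0.442

|r| = √0.195 = 0.442
The association is negative, so r = −0.442.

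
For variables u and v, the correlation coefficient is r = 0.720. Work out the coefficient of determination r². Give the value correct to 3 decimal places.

r² = (0.720)² = 0.518

0.518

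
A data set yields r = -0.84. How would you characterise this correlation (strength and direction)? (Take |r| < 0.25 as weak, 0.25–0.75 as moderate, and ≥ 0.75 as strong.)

r = -0.84 < 0 so the relationship is negative.
|r| = 0.84, which falls in the strong range.

strong negative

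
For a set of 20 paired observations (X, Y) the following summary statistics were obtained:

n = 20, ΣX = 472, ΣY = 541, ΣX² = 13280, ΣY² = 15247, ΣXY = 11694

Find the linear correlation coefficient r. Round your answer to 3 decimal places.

r = (nΣXY − ΣXΣY) / √[(nΣX² − (ΣX)²)(nΣY² − (ΣY)²)]
Numerator: 20×11694 − 472×541 = -21472
Denominator: √[(265600 − 222784)(304940 − 292681)] = √[42816 × 12259] = 22910.2890
r = -21472 / 22910.2890 ≈ -0.937

-0.937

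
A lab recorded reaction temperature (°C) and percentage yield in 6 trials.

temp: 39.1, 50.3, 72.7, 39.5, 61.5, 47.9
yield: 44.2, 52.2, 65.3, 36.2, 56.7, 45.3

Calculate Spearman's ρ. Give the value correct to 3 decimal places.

0.943

Rank temp: 1, 4, 6, 2, 5, 3
Rank yield: 2, 4, 6, 1, 5, 3
d = rank(temp) − rank(yield): -1, 0, 0, 1, 0, 0; Σd² = 2
ρ = 1 − 6Σd² / [n(n²−1)] = 1 − 6×2 / (6×35) = 1 − 12/210 ≈ 0.943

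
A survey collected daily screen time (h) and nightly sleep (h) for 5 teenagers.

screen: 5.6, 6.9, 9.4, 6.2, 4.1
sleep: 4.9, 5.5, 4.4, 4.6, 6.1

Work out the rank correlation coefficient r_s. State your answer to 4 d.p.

-0.7000

Rank screen: 2, 4, 5, 3, 1
Rank sleep: 3, 4, 1, 2, 5
d = rank(screen) − rank(sleep): -1, 0, 4, 1, -4; Σd² = 34
ρ = 1 − 6Σd² / [n(n²−1)] = 1 − 6×34 / (5×24) = 1 − 204/120 ≈ -0.7000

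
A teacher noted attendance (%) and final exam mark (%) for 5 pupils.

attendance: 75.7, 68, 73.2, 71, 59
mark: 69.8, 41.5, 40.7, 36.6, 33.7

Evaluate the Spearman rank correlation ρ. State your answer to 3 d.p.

Rank attendance: 5, 2, 4, 3, 1
Rank mark: 5, 4, 3, 2, 1
d = rank(attendance) − rank(mark): 0, -2, 1, 1, 0; Σd² = 6
ρ = 1 − 6Σd² / [n(n²−1)] = 1 − 6×6 / (5×24) = 1 − 36/120 ≈ 0.700

0.700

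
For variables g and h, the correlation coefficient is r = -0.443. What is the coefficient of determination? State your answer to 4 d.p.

0.1962

r² = (-0.443)² = 0.1962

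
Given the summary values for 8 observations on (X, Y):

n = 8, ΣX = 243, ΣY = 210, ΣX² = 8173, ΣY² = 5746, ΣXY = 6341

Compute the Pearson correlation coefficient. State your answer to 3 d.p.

r = (nΣXY − ΣXΣY) / √[(nΣX² − (ΣX)²)(nΣY² − (ΣY)²)]
Numerator: 8×6341 − 243×210 = -302
Denominator: √[(65384 − 59049)(45968 − 44100)] = √[6335 × 1868] = 3440.0262
r = -302 / 3440.0262 ≈ -0.088

-0.088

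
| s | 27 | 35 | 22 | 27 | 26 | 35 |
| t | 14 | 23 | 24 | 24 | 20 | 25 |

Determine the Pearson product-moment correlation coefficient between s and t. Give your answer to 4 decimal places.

n = 6, Σs = 172, Σt = 130, Σs² = 5068, Σt² = 2902, Σst = 3754
nΣst − ΣsΣt = 22524 − 22360 = 164
nΣs² − (Σs)² = 30408 − 29584 = 824; nΣt² − (Σt)² = 17412 − 16900 = 512
r = 164 / √(824 × 512) = 164 / 649.5291 ≈ 0.2525

0.2525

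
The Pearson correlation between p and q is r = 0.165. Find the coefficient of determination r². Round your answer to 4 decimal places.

r² = (0.165)² = 0.0272

0.0272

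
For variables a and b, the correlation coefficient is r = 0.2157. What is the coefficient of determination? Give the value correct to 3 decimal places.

r² = (0.2157)² = 0.047

0.047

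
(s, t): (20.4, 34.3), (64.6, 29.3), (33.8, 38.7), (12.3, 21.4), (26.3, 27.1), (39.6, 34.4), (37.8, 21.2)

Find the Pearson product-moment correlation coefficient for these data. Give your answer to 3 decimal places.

0.172

n = 7, Σs = 234.8, Σt = 206.4, Σs² = 9571.74, Σt² = 6357.84, Σst = 7040.11
nΣst − ΣsΣt = 49280.77 − 48462.72 = 818.05
nΣs² − (Σs)² = 67002.18 − 55131.04 = 11871.14; nΣt² − (Σt)² = 44504.88 − 42600.96 = 1903.92
r = 818.05 / √(11871.14 × 1903.92) = 818.05 / 4754.1246 ≈ 0.172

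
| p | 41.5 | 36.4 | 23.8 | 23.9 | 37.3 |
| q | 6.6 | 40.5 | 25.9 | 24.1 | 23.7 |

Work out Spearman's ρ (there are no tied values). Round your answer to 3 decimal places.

-0.700

Rank p: 5, 3, 1, 2, 4
Rank q: 1, 5, 4, 3, 2
d = rank(p) − rank(q): 4, -2, -3, -1, 2; Σd² = 34
ρ = 1 − 6Σd² / [n(n²−1)] = 1 − 6×34 / (5×24) = 1 − 204/120 ≈ -0.700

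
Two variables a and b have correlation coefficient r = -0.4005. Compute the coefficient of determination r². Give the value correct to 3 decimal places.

0.160

r² = (-0.4005)² = 0.160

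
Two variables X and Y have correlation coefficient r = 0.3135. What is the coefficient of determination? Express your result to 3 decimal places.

r² = (0.3135)² = 0.098

0.098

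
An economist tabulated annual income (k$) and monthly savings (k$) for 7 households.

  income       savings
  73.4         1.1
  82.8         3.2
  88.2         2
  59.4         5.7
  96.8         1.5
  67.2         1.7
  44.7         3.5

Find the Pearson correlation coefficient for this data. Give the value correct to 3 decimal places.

-0.540

n = 7, Σx = 512.5, Σy = 18.7, Σx² = 39435.17, Σy² = 65.33, Σxy = 1276.57
nΣxy − ΣxΣy = 8935.99 − 9583.75 = -647.76
nΣx² − (Σx)² = 276046.19 − 262656.25 = 13389.94; nΣy² − (Σy)² = 457.31 − 349.69 = 107.62
r = -647.76 / √(13389.94 × 107.62) = -647.76 / 1200.4272 ≈ -0.540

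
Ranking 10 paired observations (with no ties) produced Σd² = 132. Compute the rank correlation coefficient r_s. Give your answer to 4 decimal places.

0.2000

ρ = 1 − 6Σd² / [n(n²−1)] = 1 − 6×132 / (10×99)
  = 1 − 792/990 = 1 − 0.80000 ≈ 0.2000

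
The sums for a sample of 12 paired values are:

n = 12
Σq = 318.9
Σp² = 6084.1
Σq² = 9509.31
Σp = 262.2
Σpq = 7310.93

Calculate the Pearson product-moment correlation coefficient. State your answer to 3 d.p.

0.566

r = (nΣpq − ΣpΣq) / √[(nΣp² − (Σp)²)(nΣq² − (Σq)²)]
Numerator: 12×7310.93 − 262.2×318.9 = 4115.58
Denominator: √[(73009.2 − 68748.84)(114111.72 − 101697.21)] = √[4260.36 × 12414.51] = 7272.5705
r = 4115.58 / 7272.5705 ≈ 0.566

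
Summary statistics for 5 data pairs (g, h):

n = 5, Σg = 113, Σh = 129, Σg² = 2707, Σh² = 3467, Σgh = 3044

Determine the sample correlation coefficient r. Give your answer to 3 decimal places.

r = (nΣgh − ΣgΣh) / √[(nΣg² − (Σg)²)(nΣh² − (Σh)²)]
Numerator: 5×3044 − 113×129 = 643
Denominator: √[(13535 − 12769)(17335 − 16641)] = √[766 × 694] = 729.1118
r = 643 / 729.1118 ≈ 0.882

0.882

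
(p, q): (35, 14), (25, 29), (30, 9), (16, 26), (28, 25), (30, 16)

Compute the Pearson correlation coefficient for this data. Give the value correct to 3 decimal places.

-0.672

n = 6, Σp = 164, Σq = 119, Σp² = 4690, Σq² = 2675, Σpq = 3081
nΣpq − ΣpΣq = 18486 − 19516 = -1030
nΣp² − (Σp)² = 28140 − 26896 = 1244; nΣq² − (Σq)² = 16050 − 14161 = 1889
r = -1030 / √(1244 × 1889) = -1030 / 1532.9436 ≈ -0.672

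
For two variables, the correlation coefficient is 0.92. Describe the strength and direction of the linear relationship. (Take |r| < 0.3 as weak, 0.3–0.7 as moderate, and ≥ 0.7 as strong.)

strong positive

r = 0.92 > 0 so the relationship is positive.
|r| = 0.92, which falls in the strong range.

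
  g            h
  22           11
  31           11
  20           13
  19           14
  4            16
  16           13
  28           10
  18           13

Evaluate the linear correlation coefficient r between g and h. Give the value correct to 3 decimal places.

n = 8, Σg = 158, Σh = 101, Σg² = 3586, Σh² = 1301, Σgh = 1895
nΣgh − ΣgΣh = 15160 − 15958 = -798
nΣg² − (Σg)² = 28688 − 24964 = 3724; nΣh² − (Σh)² = 10408 − 10201 = 207
r = -798 / √(3724 × 207) = -798 / 877.9909 ≈ -0.909

-0.909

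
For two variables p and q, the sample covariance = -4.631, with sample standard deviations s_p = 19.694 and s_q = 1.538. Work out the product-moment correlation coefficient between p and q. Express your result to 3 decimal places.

r = Cov(p,q) / (s_p · s_q) = -4.631 / (19.694 × 1.538)
  = -4.631 / 30.2894 ≈ -0.153

-0.153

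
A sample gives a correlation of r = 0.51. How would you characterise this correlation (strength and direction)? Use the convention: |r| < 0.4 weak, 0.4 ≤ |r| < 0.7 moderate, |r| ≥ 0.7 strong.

moderate positive

r = 0.51 > 0 so the relationship is positive.
|r| = 0.51, which falls in the moderate range.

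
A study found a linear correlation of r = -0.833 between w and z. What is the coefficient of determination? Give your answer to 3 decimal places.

0.694

r² = (-0.833)² = 0.694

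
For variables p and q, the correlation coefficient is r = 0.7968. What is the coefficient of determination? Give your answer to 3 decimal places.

0.635

r² = (0.7968)² = 0.635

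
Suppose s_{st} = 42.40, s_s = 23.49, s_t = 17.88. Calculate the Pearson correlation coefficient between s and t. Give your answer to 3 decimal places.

r = Cov(s,t) / (s_s · s_t) = 42.40 / (23.49 × 17.88)
  = 42.40 / 420.0012 ≈ 0.101

0.101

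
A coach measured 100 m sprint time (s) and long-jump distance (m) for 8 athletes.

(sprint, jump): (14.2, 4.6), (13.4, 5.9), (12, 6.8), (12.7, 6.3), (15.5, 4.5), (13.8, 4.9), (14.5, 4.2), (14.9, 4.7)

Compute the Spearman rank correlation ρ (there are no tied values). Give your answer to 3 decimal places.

Rank sprint: 5, 3, 1, 2, 8, 4, 6, 7
Rank jump: 3, 6, 8, 7, 2, 5, 1, 4
d = rank(sprint) − rank(jump): 2, -3, -7, -5, 6, -1, 5, 3; Σd² = 158
ρ = 1 − 6Σd² / [n(n²−1)] = 1 − 6×158 / (8×63) = 1 − 948/504 ≈ -0.881

-0.881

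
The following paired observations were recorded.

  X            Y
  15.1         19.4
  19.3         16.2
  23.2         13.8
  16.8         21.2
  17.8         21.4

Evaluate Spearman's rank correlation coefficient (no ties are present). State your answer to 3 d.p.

-0.600

Rank X: 1, 4, 5, 2, 3
Rank Y: 3, 2, 1, 4, 5
d = rank(X) − rank(Y): -2, 2, 4, -2, -2; Σd² = 32
ρ = 1 − 6Σd² / [n(n²−1)] = 1 − 6×32 / (5×24) = 1 − 192/120 ≈ -0.600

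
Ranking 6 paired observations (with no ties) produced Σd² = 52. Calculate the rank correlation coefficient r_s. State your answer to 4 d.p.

-0.4857

ρ = 1 − 6Σd² / [n(n²−1)] = 1 − 6×52 / (6×35)
  = 1 − 312/210 = 1 − 1.48571 ≈ -0.4857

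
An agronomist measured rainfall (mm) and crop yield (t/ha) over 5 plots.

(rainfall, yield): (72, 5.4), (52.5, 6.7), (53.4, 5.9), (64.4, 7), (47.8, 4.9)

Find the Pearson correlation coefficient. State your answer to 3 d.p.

0.168

n = 5, Σx = 290.1, Σy = 29.9, Σx² = 17224.01, Σy² = 181.87, Σxy = 1740.63
nΣxy − ΣxΣy = 8703.15 − 8673.99 = 29.16
nΣx² − (Σx)² = 86120.05 − 84158.01 = 1962.04; nΣy² − (Σy)² = 909.35 − 894.01 = 15.34
r = 29.16 / √(1962.04 × 15.34) = 29.16 / 173.4869 ≈ 0.168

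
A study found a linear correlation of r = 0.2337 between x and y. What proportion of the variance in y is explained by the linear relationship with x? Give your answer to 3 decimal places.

0.055

r² = (0.2337)² = 0.055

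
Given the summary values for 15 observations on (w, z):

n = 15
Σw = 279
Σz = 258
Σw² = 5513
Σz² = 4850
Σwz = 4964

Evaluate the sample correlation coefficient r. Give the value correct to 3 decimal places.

0.452

r = (nΣwz − ΣwΣz) / √[(nΣw² − (Σw)²)(nΣz² − (Σz)²)]
Numerator: 15×4964 − 279×258 = 2478
Denominator: √[(82695 − 77841)(72750 − 66564)] = √[4854 × 6186] = 5479.6755
r = 2478 / 5479.6755 ≈ 0.452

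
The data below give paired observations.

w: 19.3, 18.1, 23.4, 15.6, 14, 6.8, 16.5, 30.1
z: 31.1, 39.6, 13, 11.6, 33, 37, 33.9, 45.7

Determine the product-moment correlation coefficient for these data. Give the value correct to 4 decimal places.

0.0835

n = 8, Σw = 143.8, Σz = 244.9, Σw² = 2911.52, Σz² = 8534.63, Σwz = 4450.67
nΣwz − ΣwΣz = 35605.36 − 35216.62 = 388.74
nΣw² − (Σw)² = 23292.16 − 20678.44 = 2613.72; nΣz² − (Σz)² = 68277.04 − 59976.01 = 8301.03
r = 388.74 / √(2613.72 × 8301.03) = 388.74 / 4657.9575 ≈ 0.0835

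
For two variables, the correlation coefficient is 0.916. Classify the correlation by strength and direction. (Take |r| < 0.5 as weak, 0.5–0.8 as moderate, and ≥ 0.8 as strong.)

strong positive

r = 0.916 > 0 so the relationship is positive.
|r| = 0.916, which falls in the strong range.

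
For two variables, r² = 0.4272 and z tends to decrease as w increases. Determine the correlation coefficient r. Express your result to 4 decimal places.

|r| = √0.4272 = 0.6536
The association is negative, so r = −0.6536.

-0.6536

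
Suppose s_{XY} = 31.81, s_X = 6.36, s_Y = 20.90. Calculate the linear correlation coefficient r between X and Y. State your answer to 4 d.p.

0.2393

r = Cov(X,Y) / (s_X · s_Y) = 31.81 / (6.36 × 20.90)
  = 31.81 / 132.9240 ≈ 0.2393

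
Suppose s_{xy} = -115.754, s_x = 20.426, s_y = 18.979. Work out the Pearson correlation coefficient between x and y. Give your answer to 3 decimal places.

r = Cov(x,y) / (s_x · s_y) = -115.754 / (20.426 × 18.979)
  = -115.754 / 387.6651 ≈ -0.299

-0.299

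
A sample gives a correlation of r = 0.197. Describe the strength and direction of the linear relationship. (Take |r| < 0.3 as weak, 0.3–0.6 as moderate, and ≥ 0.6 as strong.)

weak positive

r = 0.197 > 0 so the relationship is positive.
|r| = 0.197, which falls in the weak range.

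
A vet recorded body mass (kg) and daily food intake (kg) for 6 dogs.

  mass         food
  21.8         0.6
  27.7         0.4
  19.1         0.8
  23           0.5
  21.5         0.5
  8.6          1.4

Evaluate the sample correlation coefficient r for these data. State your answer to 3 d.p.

-0.973

n = 6, Σx = 121.7, Σy = 4.2, Σx² = 2672.55, Σy² = 3.62, Σxy = 73.73
nΣxy − ΣxΣy = 442.38 − 511.14 = -68.76
nΣx² − (Σx)² = 16035.3 − 14810.89 = 1224.41; nΣy² − (Σy)² = 21.72 − 17.64 = 4.08
r = -68.76 / √(1224.41 × 4.08) = -68.76 / 70.6795 ≈ -0.973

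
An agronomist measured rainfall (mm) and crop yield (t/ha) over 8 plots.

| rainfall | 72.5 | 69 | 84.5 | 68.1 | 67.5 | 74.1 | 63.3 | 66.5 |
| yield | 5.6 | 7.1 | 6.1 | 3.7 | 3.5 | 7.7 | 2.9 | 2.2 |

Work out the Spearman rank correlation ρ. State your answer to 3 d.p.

Rank rainfall: 6, 5, 8, 4, 3, 7, 1, 2
Rank yield: 5, 7, 6, 4, 3, 8, 2, 1
d = rank(rainfall) − rank(yield): 1, -2, 2, 0, 0, -1, -1, 1; Σd² = 12
ρ = 1 − 6Σd² / [n(n²−1)] = 1 − 6×12 / (8×63) = 1 − 72/504 ≈ 0.857

0.857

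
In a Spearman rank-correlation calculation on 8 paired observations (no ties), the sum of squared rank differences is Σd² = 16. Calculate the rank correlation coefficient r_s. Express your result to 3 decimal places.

0.810

ρ = 1 − 6Σd² / [n(n²−1)] = 1 − 6×16 / (8×63)
  = 1 − 96/504 = 1 − 0.1905 ≈ 0.810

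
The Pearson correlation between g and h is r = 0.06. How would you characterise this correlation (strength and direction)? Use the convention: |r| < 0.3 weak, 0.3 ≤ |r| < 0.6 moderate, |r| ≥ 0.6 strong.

r = 0.06 > 0 so the relationship is positive.
|r| = 0.06, which falls in the weak range.

weak positive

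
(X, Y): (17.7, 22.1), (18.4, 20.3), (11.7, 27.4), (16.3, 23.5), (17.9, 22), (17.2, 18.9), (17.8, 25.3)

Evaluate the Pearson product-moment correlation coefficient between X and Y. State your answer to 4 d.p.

-0.7068

n = 7, ΣX = 117, ΣY = 159.5, ΣX² = 1987.52, ΣY² = 3684.81, ΣXY = 2637.54
nΣXY − ΣXΣY = 18462.78 − 18661.5 = -198.72
nΣX² − (ΣX)² = 13912.64 − 13689 = 223.64; nΣY² − (ΣY)² = 25793.67 − 25440.25 = 353.42
r = -198.72 / √(223.64 × 353.42) = -198.72 / 281.1385 ≈ -0.7068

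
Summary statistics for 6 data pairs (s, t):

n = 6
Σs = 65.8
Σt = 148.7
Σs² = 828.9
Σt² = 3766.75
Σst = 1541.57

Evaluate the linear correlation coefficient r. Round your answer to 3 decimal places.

r = (nΣst − ΣsΣt) / √[(nΣs² − (Σs)²)(nΣt² − (Σt)²)]
Numerator: 6×1541.57 − 65.8×148.7 = -535.04
Denominator: √[(4973.4 − 4329.64)(22600.5 − 22111.69)] = √[643.76 × 488.81] = 560.9602
r = -535.04 / 560.9602 ≈ -0.954

-0.954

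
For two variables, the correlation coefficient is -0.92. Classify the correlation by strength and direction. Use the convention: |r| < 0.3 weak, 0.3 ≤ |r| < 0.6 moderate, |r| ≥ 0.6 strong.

r = -0.92 < 0 so the relationship is negative.
|r| = 0.92, which falls in the strong range.

strong negative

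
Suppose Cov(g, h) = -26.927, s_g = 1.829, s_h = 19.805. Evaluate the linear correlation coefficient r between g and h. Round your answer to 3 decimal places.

r = Cov(g,h) / (s_g · s_h) = -26.927 / (1.829 × 19.805)
  = -26.927 / 36.2233 ≈ -0.743

-0.743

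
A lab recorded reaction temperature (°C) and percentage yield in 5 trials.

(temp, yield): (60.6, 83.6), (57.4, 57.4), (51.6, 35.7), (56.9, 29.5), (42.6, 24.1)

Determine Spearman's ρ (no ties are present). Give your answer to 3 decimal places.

0.900

Rank temp: 5, 4, 2, 3, 1
Rank yield: 5, 4, 3, 2, 1
d = rank(temp) − rank(yield): 0, 0, -1, 1, 0; Σd² = 2
ρ = 1 − 6Σd² / [n(n²−1)] = 1 − 6×2 / (5×24) = 1 − 12/120 ≈ 0.900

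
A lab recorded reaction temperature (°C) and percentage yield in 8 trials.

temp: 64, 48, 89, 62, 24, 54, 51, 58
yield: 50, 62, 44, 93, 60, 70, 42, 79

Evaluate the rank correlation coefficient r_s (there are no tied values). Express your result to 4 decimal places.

Rank temp: 7, 2, 8, 6, 1, 4, 3, 5
Rank yield: 3, 5, 2, 8, 4, 6, 1, 7
d = rank(temp) − rank(yield): 4, -3, 6, -2, -3, -2, 2, -2; Σd² = 86
ρ = 1 − 6Σd² / [n(n²−1)] = 1 − 6×86 / (8×63) = 1 − 516/504 ≈ -0.0238

-0.0238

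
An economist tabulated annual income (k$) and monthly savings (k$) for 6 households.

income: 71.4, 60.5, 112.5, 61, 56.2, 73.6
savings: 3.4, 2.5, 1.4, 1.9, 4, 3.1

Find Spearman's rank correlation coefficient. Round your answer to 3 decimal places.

Rank income: 4, 2, 6, 3, 1, 5
Rank savings: 5, 3, 1, 2, 6, 4
d = rank(income) − rank(savings): -1, -1, 5, 1, -5, 1; Σd² = 54
ρ = 1 − 6Σd² / [n(n²−1)] = 1 − 6×54 / (6×35) = 1 − 324/210 ≈ -0.543

-0.543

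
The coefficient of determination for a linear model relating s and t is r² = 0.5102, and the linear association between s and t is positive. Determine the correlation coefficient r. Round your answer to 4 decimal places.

0.7143

|r| = √0.5102 = 0.7143
The association is positive, so r = 0.7143.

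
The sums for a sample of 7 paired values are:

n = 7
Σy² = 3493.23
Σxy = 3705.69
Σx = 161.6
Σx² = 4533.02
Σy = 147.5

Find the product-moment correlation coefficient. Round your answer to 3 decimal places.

r = (nΣxy − ΣxΣy) / √[(nΣx² − (Σx)²)(nΣy² − (Σy)²)]
Numerator: 7×3705.69 − 161.6×147.5 = 2103.83
Denominator: √[(31731.14 − 26114.56)(24452.61 − 21756.25)] = √[5616.58 × 2696.36] = 3891.5706
r = 2103.83 / 3891.5706 ≈ 0.541

0.541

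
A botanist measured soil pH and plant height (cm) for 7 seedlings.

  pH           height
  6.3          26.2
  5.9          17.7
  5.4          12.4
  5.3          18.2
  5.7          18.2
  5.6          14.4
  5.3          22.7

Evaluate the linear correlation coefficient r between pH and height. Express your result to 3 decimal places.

n = 7, Σx = 39.5, Σy = 129.8, Σx² = 223.69, Σy² = 2538.62, Σxy = 737.6
nΣxy − ΣxΣy = 5163.2 − 5127.1 = 36.1
nΣx² − (Σx)² = 1565.83 − 1560.25 = 5.58; nΣy² − (Σy)² = 17770.34 − 16848.04 = 922.3
r = 36.1 / √(5.58 × 922.3) = 36.1 / 71.7387 ≈ 0.503

0.503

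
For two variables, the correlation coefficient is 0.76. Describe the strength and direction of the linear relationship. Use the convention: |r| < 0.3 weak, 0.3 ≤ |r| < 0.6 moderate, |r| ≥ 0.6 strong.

strong positive

r = 0.76 > 0 so the relationship is positive.
|r| = 0.76, which falls in the strong range.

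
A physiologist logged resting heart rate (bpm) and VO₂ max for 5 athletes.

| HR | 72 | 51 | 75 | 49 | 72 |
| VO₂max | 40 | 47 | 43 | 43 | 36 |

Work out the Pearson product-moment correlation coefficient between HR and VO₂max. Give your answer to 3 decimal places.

n = 5, Σx = 319, Σy = 209, Σx² = 20995, Σy² = 8803, Σxy = 13201
nΣxy − ΣxΣy = 66005 − 66671 = -666
nΣx² − (Σx)² = 104975 − 101761 = 3214; nΣy² − (Σy)² = 44015 − 43681 = 334
r = -666 / √(3214 × 334) = -666 / 1036.0869 ≈ -0.643

-0.643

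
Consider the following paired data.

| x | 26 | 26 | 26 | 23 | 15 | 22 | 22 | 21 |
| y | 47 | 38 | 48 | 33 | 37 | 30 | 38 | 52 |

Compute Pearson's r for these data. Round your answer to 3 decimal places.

0.259

n = 8, Σx = 181, Σy = 323, Σx² = 4191, Σy² = 13463, Σxy = 7360
nΣxy − ΣxΣy = 58880 − 58463 = 417
nΣx² − (Σx)² = 33528 − 32761 = 767; nΣy² − (Σy)² = 107704 − 104329 = 3375
r = 417 / √(767 × 3375) = 417 / 1608.9204 ≈ 0.259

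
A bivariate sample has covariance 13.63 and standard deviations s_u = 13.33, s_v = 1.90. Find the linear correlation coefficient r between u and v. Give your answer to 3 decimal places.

0.538

r = Cov(u,v) / (s_u · s_v) = 13.63 / (13.33 × 1.90)
  = 13.63 / 25.3270 ≈ 0.538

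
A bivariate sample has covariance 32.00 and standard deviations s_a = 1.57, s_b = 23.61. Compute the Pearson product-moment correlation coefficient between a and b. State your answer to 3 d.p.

0.863

r = Cov(a,b) / (s_a · s_b) = 32.00 / (1.57 × 23.61)
  = 32.00 / 37.0677 ≈ 0.863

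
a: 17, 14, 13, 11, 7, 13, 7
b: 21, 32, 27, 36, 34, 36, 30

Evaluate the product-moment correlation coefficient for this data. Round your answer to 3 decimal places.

n = 7, Σa = 82, Σb = 216, Σa² = 1042, Σb² = 6842, Σab = 2468
nΣab − ΣaΣb = 17276 − 17712 = -436
nΣa² − (Σa)² = 7294 − 6724 = 570; nΣb² − (Σb)² = 47894 − 46656 = 1238
r = -436 / √(570 × 1238) = -436 / 840.0357 ≈ -0.519

-0.519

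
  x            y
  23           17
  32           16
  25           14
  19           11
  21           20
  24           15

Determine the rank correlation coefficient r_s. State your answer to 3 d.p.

Rank x: 3, 6, 5, 1, 2, 4
Rank y: 5, 4, 2, 1, 6, 3
d = rank(x) − rank(y): -2, 2, 3, 0, -4, 1; Σd² = 34
ρ = 1 − 6Σd² / [n(n²−1)] = 1 − 6×34 / (6×35) = 1 − 204/210 ≈ 0.029

0.029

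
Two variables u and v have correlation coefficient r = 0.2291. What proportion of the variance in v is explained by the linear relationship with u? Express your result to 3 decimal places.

r² = (0.2291)² = 0.052

0.052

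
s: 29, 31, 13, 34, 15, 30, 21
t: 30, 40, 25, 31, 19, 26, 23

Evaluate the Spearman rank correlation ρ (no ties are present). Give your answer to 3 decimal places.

0.821

Rank s: 4, 6, 1, 7, 2, 5, 3
Rank t: 5, 7, 3, 6, 1, 4, 2
d = rank(s) − rank(t): -1, -1, -2, 1, 1, 1, 1; Σd² = 10
ρ = 1 − 6Σd² / [n(n²−1)] = 1 − 6×10 / (7×48) = 1 − 60/336 ≈ 0.821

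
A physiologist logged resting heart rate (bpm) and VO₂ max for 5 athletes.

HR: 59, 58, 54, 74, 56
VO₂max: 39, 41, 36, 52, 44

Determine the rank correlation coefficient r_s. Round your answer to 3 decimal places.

Rank HR: 4, 3, 1, 5, 2
Rank VO₂max: 2, 3, 1, 5, 4
d = rank(HR) − rank(VO₂max): 2, 0, 0, 0, -2; Σd² = 8
ρ = 1 − 6Σd² / [n(n²−1)] = 1 − 6×8 / (5×24) = 1 − 48/120 ≈ 0.600

0.600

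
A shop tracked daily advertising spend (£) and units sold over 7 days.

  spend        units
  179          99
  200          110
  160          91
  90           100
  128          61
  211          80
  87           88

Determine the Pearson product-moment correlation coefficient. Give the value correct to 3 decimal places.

n = 7, Σx = 1055, Σy = 629, Σx² = 174215, Σy² = 58047, Σxy = 95625
nΣxy − ΣxΣy = 669375 − 663595 = 5780
nΣx² − (Σx)² = 1219505 − 1113025 = 106480; nΣy² − (Σy)² = 406329 − 395641 = 10688
r = 5780 / √(106480 × 10688) = 5780 / 33735.1188 ≈ 0.171

0.171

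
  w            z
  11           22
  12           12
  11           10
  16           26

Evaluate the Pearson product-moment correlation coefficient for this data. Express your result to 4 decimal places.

0.6707

n = 4, Σw = 50, Σz = 70, Σw² = 642, Σz² = 1404, Σwz = 912
nΣwz − ΣwΣz = 3648 − 3500 = 148
nΣw² − (Σw)² = 2568 − 2500 = 68; nΣz² − (Σz)² = 5616 − 4900 = 716
r = 148 / √(68 × 716) = 148 / 220.6536 ≈ 0.6707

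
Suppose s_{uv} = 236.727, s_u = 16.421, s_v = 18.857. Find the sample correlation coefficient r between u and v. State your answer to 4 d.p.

r = Cov(u,v) / (s_u · s_v) = 236.727 / (16.421 × 18.857)
  = 236.727 / 309.6508 ≈ 0.7645

0.7645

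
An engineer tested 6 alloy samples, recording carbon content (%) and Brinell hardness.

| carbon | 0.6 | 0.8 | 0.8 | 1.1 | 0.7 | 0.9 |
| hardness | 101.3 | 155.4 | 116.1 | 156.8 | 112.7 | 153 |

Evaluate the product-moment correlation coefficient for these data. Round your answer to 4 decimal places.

n = 6, Σx = 4.9, Σy = 795.3, Σx² = 4.15, Σy² = 108586.59, Σxy = 667.05
nΣxy − ΣxΣy = 4002.3 − 3896.97 = 105.33
nΣx² − (Σx)² = 24.9 − 24.01 = 0.89; nΣy² − (Σy)² = 651519.54 − 632502.09 = 19017.45
r = 105.33 / √(0.89 × 19017.45) = 105.33 / 130.0982 ≈ 0.8096

0.8096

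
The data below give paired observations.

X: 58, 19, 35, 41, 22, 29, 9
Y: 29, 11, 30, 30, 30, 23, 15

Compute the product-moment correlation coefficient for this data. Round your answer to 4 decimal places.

n = 7, ΣX = 213, ΣY = 168, ΣX² = 8037, ΣY² = 4416, ΣXY = 5633
nΣXY − ΣXΣY = 39431 − 35784 = 3647
nΣX² − (ΣX)² = 56259 − 45369 = 10890; nΣY² − (ΣY)² = 30912 − 28224 = 2688
r = 3647 / √(10890 × 2688) = 3647 / 5410.3900 ≈ 0.6741

0.6741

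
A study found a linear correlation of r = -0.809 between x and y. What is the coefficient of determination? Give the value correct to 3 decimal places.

r² = (-0.809)² = 0.654

0.654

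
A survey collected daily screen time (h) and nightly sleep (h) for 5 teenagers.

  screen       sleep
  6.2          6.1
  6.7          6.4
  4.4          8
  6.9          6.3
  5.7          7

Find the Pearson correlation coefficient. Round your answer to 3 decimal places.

n = 5, Σx = 29.9, Σy = 33.8, Σx² = 182.79, Σy² = 230.86, Σxy = 199.27
nΣxy − ΣxΣy = 996.35 − 1010.62 = -14.27
nΣx² − (Σx)² = 913.95 − 894.01 = 19.94; nΣy² − (Σy)² = 1154.3 − 1142.44 = 11.86
r = -14.27 / √(19.94 × 11.86) = -14.27 / 15.3782 ≈ -0.928

-0.928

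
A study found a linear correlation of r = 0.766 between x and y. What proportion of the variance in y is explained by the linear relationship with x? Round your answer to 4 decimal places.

r² = (0.766)² = 0.5868

0.5868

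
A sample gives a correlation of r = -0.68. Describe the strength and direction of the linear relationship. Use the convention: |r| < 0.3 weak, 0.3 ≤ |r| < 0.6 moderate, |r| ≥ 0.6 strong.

strong negative

r = -0.68 < 0 so the relationship is negative.
|r| = 0.68, which falls in the strong range.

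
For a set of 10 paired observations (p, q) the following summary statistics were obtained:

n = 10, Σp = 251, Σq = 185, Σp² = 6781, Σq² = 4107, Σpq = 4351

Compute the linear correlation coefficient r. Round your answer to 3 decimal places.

-0.510

r = (nΣpq − ΣpΣq) / √[(nΣp² − (Σp)²)(nΣq² − (Σq)²)]
Numerator: 10×4351 − 251×185 = -2925
Denominator: √[(67810 − 63001)(41070 − 34225)] = √[4809 × 6845] = 5737.3866
r = -2925 / 5737.3866 ≈ -0.510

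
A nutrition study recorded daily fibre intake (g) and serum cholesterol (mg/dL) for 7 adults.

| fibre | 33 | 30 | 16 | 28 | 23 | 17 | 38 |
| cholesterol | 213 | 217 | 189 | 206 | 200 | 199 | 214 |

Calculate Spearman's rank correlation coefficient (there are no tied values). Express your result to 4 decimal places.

Rank fibre: 6, 5, 1, 4, 3, 2, 7
Rank cholesterol: 5, 7, 1, 4, 3, 2, 6
d = rank(fibre) − rank(cholesterol): 1, -2, 0, 0, 0, 0, 1; Σd² = 6
ρ = 1 − 6Σd² / [n(n²−1)] = 1 − 6×6 / (7×48) = 1 − 36/336 ≈ 0.8929

0.8929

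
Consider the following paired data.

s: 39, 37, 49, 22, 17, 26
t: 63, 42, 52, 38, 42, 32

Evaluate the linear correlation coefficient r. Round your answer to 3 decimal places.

n = 6, Σs = 190, Σt = 269, Σs² = 6740, Σt² = 12669, Σst = 8941
nΣst − ΣsΣt = 53646 − 51110 = 2536
nΣs² − (Σs)² = 40440 − 36100 = 4340; nΣt² − (Σt)² = 76014 − 72361 = 3653
r = 2536 / √(4340 × 3653) = 2536 / 3981.7107 ≈ 0.637

0.637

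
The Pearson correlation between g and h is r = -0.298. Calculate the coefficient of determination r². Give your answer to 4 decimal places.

r² = (-0.298)² = 0.0888

0.0888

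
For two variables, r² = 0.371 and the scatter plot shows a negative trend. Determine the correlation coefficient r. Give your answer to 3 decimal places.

|r| = √0.371 = 0.609
The association is negative, so r = −0.609.

-0.609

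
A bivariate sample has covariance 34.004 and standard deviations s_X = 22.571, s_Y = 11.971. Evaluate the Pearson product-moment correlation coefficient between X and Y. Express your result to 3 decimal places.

r = Cov(X,Y) / (s_X · s_Y) = 34.004 / (22.571 × 11.971)
  = 34.004 / 270.1974 ≈ 0.126

0.126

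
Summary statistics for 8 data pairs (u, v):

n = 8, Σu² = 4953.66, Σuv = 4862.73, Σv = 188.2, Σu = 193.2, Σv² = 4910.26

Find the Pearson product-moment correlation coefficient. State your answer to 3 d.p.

0.852

r = (nΣuv − ΣuΣv) / √[(nΣu² − (Σu)²)(nΣv² − (Σv)²)]
Numerator: 8×4862.73 − 193.2×188.2 = 2541.6
Denominator: √[(39629.28 − 37326.24)(39282.08 − 35419.24)] = √[2303.04 × 3862.84] = 2982.6624
r = 2541.6 / 2982.6624 ≈ 0.852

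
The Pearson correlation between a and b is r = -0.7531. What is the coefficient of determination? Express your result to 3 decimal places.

r² = (-0.7531)² = 0.567

0.567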